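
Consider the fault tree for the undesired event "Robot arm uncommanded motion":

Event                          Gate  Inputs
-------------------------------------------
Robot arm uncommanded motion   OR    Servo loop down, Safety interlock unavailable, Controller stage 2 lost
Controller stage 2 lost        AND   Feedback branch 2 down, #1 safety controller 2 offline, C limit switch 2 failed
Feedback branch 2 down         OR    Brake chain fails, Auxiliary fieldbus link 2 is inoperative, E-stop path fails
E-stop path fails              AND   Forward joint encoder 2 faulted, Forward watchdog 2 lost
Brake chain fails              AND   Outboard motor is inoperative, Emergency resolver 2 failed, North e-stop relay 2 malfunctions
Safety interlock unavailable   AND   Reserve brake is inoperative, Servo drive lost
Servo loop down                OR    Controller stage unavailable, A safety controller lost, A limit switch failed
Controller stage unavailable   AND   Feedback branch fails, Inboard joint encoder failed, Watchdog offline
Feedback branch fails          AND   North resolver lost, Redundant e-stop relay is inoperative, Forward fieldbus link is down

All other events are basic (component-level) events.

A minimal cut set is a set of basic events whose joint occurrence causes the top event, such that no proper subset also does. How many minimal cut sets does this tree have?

7

Feedback branch fails [AND]: one cut set from each child combined → 1 × 1 × 1 = 1 cut set(s).
Controller stage unavailable [AND]: one cut set from each child combined → 1 × 1 × 1 = 1 cut set(s).
Servo loop down [OR]: union of children's cut sets → 3 cut set(s).
Safety interlock unavailable [AND]: one cut set from each child combined → 1 × 1 = 1 cut set(s).
Brake chain fails [AND]: one cut set from each child combined → 1 × 1 × 1 = 1 cut set(s).
E-stop path fails [AND]: one cut set from each child combined → 1 × 1 = 1 cut set(s).
Feedback branch 2 down [OR]: union of children's cut sets → 3 cut set(s).
Controller stage 2 lost [AND]: one cut set from each child combined → 3 × 1 × 1 = 3 cut set(s).
Robot arm uncommanded motion [OR]: union of children's cut sets → 7 cut set(s).
Minimal cut sets: {Forward fieldbus link is down, Inboard joint encoder failed, North resolver lost, Redundant e-stop relay is inoperative, Watchdog offline}; {A safety controller lost}; {A limit switch failed}; {Reserve brake is inoperative, Servo drive lost}; {#1 safety controller 2 offline, C limit switch 2 failed, Emergency resolver 2 failed, North e-stop relay 2 malfunctions, Outboard motor is inoperative}; {#1 safety controller 2 offline, Auxiliary fieldbus link 2 is inoperative, C limit switch 2 failed}; {#1 safety controller 2 offline, C limit switch 2 failed, Forward joint encoder 2 faulted, Forward watchdog 2 lost}.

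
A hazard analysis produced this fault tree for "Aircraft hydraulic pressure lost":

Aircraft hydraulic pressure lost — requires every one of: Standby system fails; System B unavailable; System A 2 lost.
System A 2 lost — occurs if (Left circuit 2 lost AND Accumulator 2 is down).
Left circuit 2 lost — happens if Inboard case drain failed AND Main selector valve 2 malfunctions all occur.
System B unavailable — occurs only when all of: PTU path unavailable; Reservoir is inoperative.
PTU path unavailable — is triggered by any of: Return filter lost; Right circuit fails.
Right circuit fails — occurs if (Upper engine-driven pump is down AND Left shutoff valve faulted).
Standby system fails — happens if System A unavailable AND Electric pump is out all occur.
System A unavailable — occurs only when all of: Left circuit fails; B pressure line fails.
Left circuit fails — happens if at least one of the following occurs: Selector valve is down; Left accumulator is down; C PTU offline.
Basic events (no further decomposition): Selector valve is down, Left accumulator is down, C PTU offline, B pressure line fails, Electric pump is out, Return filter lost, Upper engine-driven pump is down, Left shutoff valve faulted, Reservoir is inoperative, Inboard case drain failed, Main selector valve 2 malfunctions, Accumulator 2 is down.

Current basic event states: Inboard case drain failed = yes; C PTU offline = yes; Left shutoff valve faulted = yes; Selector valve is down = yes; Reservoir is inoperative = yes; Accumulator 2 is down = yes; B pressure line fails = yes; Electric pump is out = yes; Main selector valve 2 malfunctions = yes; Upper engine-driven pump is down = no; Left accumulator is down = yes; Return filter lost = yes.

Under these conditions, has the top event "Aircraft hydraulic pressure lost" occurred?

Left circuit fails [OR]: Selector valve is down=occurs, Left accumulator is down=occurs, C PTU offline=occurs → at least one input occurs → occurs.
System A unavailable [AND]: Left circuit fails=occurs, B pressure line fails=occurs → all inputs occur → occurs.
Standby system fails [AND]: System A unavailable=occurs, Electric pump is out=occurs → all inputs occur → occurs.
Right circuit fails [AND]: Upper engine-driven pump is down=not, Left shutoff valve faulted=occurs → not all inputs occur → does not occur.
PTU path unavailable [OR]: Return filter lost=occurs, Right circuit fails=not → at least one input occurs → occurs.
System B unavailable [AND]: PTU path unavailable=occurs, Reservoir is inoperative=occurs → all inputs occur → occurs.
Left circuit 2 lost [AND]: Inboard case drain failed=occurs, Main selector valve 2 malfunctions=occurs → all inputs occur → occurs.
System A 2 lost [AND]: Left circuit 2 lost=occurs, Accumulator 2 is down=occurs → all inputs occur → occurs.
Aircraft hydraulic pressure lost [AND]: Standby system fails=occurs, System B unavailable=occurs, System A 2 lost=occurs → all inputs occur → occurs.

Yes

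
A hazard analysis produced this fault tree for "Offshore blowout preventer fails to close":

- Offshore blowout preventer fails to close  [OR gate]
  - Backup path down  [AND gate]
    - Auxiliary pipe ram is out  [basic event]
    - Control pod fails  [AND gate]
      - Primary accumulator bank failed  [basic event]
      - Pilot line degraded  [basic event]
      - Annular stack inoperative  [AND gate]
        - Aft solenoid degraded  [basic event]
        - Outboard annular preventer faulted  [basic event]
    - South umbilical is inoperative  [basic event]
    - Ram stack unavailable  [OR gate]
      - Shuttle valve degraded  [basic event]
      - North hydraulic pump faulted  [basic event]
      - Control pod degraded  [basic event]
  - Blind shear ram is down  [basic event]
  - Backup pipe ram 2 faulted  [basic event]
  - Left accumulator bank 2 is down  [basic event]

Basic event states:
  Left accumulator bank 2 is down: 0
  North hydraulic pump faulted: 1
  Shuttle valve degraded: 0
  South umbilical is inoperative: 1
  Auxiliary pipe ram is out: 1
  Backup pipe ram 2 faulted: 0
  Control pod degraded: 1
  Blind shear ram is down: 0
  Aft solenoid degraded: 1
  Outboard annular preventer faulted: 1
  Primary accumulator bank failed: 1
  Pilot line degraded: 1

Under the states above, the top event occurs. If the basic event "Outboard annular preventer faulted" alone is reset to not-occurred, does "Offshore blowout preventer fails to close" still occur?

Counterfactual: set "Outboard annular preventer faulted" to not occurred.
Annular stack inoperative [AND]: Aft solenoid degraded=occurs, Outboard annular preventer faulted=not → not all inputs occur → does not occur.
Control pod fails [AND]: Primary accumulator bank failed=occurs, Pilot line degraded=occurs, Annular stack inoperative=not → not all inputs occur → does not occur.
Ram stack unavailable [OR]: Shuttle valve degraded=not, North hydraulic pump faulted=occurs, Control pod degraded=occurs → at least one input occurs → occurs.
Backup path down [AND]: Auxiliary pipe ram is out=occurs, Control pod fails=not, South umbilical is inoperative=occurs, Ram stack unavailable=occurs → not all inputs occur → does not occur.
Offshore blowout preventer fails to close [OR]: Backup path down=not, Blind shear ram is down=not, Backup pipe ram 2 faulted=not, Left accumulator bank 2 is down=not → no input occurs → does not occur.

No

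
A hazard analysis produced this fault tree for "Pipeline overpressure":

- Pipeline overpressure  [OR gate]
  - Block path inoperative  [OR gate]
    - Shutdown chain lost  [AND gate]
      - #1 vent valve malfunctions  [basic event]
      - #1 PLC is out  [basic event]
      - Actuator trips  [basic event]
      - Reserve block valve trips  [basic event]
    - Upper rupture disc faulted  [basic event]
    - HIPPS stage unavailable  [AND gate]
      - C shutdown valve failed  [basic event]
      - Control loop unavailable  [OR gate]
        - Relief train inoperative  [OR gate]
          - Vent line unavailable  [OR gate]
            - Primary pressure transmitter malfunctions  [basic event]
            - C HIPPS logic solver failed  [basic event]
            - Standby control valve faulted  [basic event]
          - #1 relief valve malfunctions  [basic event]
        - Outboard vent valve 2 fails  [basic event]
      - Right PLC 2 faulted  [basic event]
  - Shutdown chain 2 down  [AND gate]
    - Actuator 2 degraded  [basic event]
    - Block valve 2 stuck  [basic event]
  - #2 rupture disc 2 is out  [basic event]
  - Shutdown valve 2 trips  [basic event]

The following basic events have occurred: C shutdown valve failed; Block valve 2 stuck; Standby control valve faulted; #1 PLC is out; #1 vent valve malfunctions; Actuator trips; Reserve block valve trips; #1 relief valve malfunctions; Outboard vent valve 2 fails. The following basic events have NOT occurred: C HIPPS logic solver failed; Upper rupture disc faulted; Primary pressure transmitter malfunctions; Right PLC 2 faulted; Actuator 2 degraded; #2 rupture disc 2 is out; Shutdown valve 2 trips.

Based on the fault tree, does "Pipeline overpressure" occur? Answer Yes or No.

Yes

Shutdown chain lost [AND]: #1 vent valve malfunctions=occurs, #1 PLC is out=occurs, Actuator trips=occurs, Reserve block valve trips=occurs → all inputs occur → occurs.
Vent line unavailable [OR]: Primary pressure transmitter malfunctions=not, C HIPPS logic solver failed=not, Standby control valve faulted=occurs → at least one input occurs → occurs.
Relief train inoperative [OR]: Vent line unavailable=occurs, #1 relief valve malfunctions=occurs → at least one input occurs → occurs.
Control loop unavailable [OR]: Relief train inoperative=occurs, Outboard vent valve 2 fails=occurs → at least one input occurs → occurs.
HIPPS stage unavailable [AND]: C shutdown valve failed=occurs, Control loop unavailable=occurs, Right PLC 2 faulted=not → not all inputs occur → does not occur.
Block path inoperative [OR]: Shutdown chain lost=occurs, Upper rupture disc faulted=not, HIPPS stage unavailable=not → at least one input occurs → occurs.
Shutdown chain 2 down [AND]: Actuator 2 degraded=not, Block valve 2 stuck=occurs → not all inputs occur → does not occur.
Pipeline overpressure [OR]: Block path inoperative=occurs, Shutdown chain 2 down=not, #2 rupture disc 2 is out=not, Shutdown valve 2 trips=not → at least one input occurs → occurs.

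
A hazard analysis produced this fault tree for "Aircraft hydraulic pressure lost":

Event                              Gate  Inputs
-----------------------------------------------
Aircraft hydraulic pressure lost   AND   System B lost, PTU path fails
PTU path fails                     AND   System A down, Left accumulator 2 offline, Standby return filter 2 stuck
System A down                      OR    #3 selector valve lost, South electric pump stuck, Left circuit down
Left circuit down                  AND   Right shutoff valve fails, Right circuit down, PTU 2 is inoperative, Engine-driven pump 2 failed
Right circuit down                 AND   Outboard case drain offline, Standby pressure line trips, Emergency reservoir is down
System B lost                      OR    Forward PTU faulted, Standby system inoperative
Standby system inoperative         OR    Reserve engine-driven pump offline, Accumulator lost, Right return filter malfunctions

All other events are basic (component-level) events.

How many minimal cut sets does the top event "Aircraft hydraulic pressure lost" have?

Standby system inoperative [OR]: union of children's cut sets → 3 cut set(s).
System B lost [OR]: union of children's cut sets → 4 cut set(s).
Right circuit down [AND]: one cut set from each child combined → 1 × 1 × 1 = 1 cut set(s).
Left circuit down [AND]: one cut set from each child combined → 1 × 1 × 1 × 1 = 1 cut set(s).
System A down [OR]: union of children's cut sets → 3 cut set(s).
PTU path fails [AND]: one cut set from each child combined → 3 × 1 × 1 = 3 cut set(s).
Aircraft hydraulic pressure lost [AND]: one cut set from each child combined → 4 × 3 = 12 cut set(s).

12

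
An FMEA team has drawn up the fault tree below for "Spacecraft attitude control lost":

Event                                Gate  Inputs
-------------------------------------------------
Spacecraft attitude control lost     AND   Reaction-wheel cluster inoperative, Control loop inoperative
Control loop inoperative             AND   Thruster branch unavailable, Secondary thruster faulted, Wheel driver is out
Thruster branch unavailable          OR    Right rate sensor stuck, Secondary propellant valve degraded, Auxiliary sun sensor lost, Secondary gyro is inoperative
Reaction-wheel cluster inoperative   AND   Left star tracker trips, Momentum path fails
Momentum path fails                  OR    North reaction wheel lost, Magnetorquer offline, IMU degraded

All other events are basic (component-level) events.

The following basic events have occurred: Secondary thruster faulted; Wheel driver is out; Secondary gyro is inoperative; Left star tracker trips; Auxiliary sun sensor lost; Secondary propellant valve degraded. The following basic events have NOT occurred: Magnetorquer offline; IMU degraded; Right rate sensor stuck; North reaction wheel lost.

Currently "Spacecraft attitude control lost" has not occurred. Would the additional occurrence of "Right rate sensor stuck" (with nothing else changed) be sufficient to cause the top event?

Counterfactual: set "Right rate sensor stuck" to occurred.
Momentum path fails [OR]: North reaction wheel lost=not, Magnetorquer offline=not, IMU degraded=not → no input occurs → does not occur.
Reaction-wheel cluster inoperative [AND]: Left star tracker trips=occurs, Momentum path fails=not → not all inputs occur → does not occur.
Thruster branch unavailable [OR]: Right rate sensor stuck=occurs, Secondary propellant valve degraded=occurs, Auxiliary sun sensor lost=occurs, Secondary gyro is inoperative=occurs → at least one input occurs → occurs.
Control loop inoperative [AND]: Thruster branch unavailable=occurs, Secondary thruster faulted=occurs, Wheel driver is out=occurs → all inputs occur → occurs.
Spacecraft attitude control lost [AND]: Reaction-wheel cluster inoperative=not, Control loop inoperative=occurs → not all inputs occur → does not occur.

No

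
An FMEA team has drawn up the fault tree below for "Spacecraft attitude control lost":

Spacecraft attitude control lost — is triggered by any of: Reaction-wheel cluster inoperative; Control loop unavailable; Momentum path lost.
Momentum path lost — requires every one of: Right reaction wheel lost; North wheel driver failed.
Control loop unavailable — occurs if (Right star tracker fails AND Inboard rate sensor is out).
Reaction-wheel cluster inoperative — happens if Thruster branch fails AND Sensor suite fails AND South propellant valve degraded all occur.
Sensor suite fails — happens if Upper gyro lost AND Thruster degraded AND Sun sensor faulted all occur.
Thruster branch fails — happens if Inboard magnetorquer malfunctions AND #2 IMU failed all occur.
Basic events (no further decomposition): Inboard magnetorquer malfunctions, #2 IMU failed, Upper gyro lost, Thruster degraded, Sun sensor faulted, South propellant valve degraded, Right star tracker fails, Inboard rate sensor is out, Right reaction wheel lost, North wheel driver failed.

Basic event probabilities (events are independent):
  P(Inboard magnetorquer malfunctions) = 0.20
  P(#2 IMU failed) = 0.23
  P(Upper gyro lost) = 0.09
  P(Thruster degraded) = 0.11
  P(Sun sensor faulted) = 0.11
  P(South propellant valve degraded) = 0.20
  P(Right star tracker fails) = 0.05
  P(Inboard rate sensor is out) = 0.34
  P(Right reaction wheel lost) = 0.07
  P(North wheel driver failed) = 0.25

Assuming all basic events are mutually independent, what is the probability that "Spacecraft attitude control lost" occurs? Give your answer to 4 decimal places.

0.0342

P(Thruster branch fails) [AND] = 0.20 × 0.23 = 0.046000
P(Sensor suite fails) [AND] = 0.09 × 0.11 × 0.11 = 0.001089
P(Reaction-wheel cluster inoperative) [AND] = 0.046000 × 0.001089 × 0.20 = 0.000010
P(Control loop unavailable) [AND] = 0.05 × 0.34 = 0.017000
P(Momentum path lost) [AND] = 0.07 × 0.25 = 0.017500
P(Spacecraft attitude control lost) [OR] = 1 − (1−0.000010) × (1−0.017000) × (1−0.017500) = 0.034212
Rounded to 4 decimal places: P(Spacecraft attitude control lost) ≈ 0.0342.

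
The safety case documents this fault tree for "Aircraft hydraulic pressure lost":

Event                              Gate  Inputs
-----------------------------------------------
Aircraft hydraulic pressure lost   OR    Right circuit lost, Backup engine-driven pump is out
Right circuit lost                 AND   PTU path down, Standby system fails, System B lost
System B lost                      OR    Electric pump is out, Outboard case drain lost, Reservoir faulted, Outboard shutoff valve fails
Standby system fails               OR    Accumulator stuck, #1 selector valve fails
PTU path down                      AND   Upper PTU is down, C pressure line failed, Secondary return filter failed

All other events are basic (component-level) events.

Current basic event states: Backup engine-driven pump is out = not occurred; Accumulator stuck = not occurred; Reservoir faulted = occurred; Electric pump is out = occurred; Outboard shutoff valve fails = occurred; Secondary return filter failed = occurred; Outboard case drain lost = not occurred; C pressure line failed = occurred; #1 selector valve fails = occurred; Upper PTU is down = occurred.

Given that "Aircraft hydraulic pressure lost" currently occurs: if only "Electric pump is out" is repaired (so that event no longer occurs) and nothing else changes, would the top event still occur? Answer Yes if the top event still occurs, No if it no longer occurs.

Yes

Counterfactual: set "Electric pump is out" to not occurred.
PTU path down [AND]: Upper PTU is down=occurs, C pressure line failed=occurs, Secondary return filter failed=occurs → all inputs occur → occurs.
Standby system fails [OR]: Accumulator stuck=not, #1 selector valve fails=occurs → at least one input occurs → occurs.
System B lost [OR]: Electric pump is out=not, Outboard case drain lost=not, Reservoir faulted=occurs, Outboard shutoff valve fails=occurs → at least one input occurs → occurs.
Right circuit lost [AND]: PTU path down=occurs, Standby system fails=occurs, System B lost=occurs → all inputs occur → occurs.
Aircraft hydraulic pressure lost [OR]: Right circuit lost=occurs, Backup engine-driven pump is out=not → at least one input occurs → occurs.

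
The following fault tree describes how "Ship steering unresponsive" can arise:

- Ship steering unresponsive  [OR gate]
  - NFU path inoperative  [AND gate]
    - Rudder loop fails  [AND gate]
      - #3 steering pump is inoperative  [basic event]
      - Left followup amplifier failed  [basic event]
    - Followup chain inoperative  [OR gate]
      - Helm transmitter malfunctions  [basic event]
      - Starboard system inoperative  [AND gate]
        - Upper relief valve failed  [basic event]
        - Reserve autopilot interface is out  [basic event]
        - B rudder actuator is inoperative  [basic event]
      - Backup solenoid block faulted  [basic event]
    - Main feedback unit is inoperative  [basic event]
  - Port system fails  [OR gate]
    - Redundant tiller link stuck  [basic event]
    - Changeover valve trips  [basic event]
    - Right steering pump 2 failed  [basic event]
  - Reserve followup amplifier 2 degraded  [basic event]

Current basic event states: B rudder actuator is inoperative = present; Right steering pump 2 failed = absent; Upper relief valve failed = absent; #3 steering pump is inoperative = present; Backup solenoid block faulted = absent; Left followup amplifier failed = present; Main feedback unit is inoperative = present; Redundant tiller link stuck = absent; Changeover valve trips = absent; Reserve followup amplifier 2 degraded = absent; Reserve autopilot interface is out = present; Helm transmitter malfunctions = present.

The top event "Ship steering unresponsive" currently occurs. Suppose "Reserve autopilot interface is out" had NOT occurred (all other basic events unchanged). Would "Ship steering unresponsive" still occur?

Yes

Counterfactual: set "Reserve autopilot interface is out" to not occurred.
Rudder loop fails [AND]: #3 steering pump is inoperative=occurs, Left followup amplifier failed=occurs → all inputs occur → occurs.
Starboard system inoperative [AND]: Upper relief valve failed=not, Reserve autopilot interface is out=not, B rudder actuator is inoperative=occurs → not all inputs occur → does not occur.
Followup chain inoperative [OR]: Helm transmitter malfunctions=occurs, Starboard system inoperative=not, Backup solenoid block faulted=not → at least one input occurs → occurs.
NFU path inoperative [AND]: Rudder loop fails=occurs, Followup chain inoperative=occurs, Main feedback unit is inoperative=occurs → all inputs occur → occurs.
Port system fails [OR]: Redundant tiller link stuck=not, Changeover valve trips=not, Right steering pump 2 failed=not → no input occurs → does not occur.
Ship steering unresponsive [OR]: NFU path inoperative=occurs, Port system fails=not, Reserve followup amplifier 2 degraded=not → at least one input occurs → occurs.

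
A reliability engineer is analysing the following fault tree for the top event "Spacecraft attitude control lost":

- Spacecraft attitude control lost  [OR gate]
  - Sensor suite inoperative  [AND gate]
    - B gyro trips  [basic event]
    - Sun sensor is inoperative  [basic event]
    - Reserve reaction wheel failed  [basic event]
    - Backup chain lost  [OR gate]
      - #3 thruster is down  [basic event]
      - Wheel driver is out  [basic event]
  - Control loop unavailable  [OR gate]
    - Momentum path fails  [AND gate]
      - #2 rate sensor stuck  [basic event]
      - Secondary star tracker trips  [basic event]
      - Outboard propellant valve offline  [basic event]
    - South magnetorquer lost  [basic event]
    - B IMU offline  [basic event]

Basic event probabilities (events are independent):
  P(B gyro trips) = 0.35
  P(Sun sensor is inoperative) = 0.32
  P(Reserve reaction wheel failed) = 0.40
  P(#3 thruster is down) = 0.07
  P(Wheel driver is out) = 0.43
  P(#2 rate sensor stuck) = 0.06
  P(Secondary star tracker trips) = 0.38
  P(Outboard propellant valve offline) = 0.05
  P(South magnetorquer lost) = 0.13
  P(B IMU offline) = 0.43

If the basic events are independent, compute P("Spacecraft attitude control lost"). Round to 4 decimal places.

P(Backup chain lost) [OR] = 1 − (1−0.07) × (1−0.43) = 0.469900
P(Sensor suite inoperative) [AND] = 0.35 × 0.32 × 0.40 × 0.469900 = 0.021052
P(Momentum path fails) [AND] = 0.06 × 0.38 × 0.05 = 0.001140
P(Control loop unavailable) [OR] = 1 − (1−0.001140) × (1−0.13) × (1−0.43) = 0.504665
P(Spacecraft attitude control lost) [OR] = 1 − (1−0.021052) × (1−0.504665) = 0.515093
Rounded to 4 decimal places: P(Spacecraft attitude control lost) ≈ 0.5151.

0.5151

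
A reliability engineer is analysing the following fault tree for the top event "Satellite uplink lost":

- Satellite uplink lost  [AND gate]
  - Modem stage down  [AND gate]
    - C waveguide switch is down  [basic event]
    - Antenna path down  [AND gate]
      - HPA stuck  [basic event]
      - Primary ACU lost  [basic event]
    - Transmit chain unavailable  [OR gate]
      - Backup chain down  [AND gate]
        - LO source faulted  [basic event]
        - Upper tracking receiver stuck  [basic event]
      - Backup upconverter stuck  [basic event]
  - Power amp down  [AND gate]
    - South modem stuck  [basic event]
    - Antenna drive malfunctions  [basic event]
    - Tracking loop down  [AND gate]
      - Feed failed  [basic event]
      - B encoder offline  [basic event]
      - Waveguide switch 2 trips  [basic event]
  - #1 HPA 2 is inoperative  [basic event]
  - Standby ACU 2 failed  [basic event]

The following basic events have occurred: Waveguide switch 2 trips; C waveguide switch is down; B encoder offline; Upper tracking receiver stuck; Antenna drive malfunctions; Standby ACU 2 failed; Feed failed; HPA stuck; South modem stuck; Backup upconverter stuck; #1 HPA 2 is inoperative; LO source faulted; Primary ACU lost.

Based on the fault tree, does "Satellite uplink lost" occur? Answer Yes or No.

Yes

Antenna path down [AND]: HPA stuck=occurs, Primary ACU lost=occurs → all inputs occur → occurs.
Backup chain down [AND]: LO source faulted=occurs, Upper tracking receiver stuck=occurs → all inputs occur → occurs.
Transmit chain unavailable [OR]: Backup chain down=occurs, Backup upconverter stuck=occurs → at least one input occurs → occurs.
Modem stage down [AND]: C waveguide switch is down=occurs, Antenna path down=occurs, Transmit chain unavailable=occurs → all inputs occur → occurs.
Tracking loop down [AND]: Feed failed=occurs, B encoder offline=occurs, Waveguide switch 2 trips=occurs → all inputs occur → occurs.
Power amp down [AND]: South modem stuck=occurs, Antenna drive malfunctions=occurs, Tracking loop down=occurs → all inputs occur → occurs.
Satellite uplink lost [AND]: Modem stage down=occurs, Power amp down=occurs, #1 HPA 2 is inoperative=occurs, Standby ACU 2 failed=occurs → all inputs occur → occurs.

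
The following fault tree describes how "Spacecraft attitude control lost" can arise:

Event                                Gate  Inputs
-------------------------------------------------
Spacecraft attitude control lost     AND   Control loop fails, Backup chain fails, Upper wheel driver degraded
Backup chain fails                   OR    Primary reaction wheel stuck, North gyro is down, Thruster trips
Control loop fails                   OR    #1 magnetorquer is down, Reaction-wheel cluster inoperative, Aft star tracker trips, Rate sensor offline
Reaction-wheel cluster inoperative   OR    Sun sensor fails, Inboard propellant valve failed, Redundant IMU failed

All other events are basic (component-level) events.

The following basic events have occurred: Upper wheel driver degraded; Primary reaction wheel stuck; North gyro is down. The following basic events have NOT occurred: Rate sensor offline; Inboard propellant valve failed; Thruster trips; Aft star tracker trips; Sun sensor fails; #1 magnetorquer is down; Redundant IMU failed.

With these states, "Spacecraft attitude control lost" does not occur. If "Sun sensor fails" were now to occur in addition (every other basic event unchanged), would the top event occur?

Counterfactual: set "Sun sensor fails" to occurred.
Reaction-wheel cluster inoperative [OR]: Sun sensor fails=occurs, Inboard propellant valve failed=not, Redundant IMU failed=not → at least one input occurs → occurs.
Control loop fails [OR]: #1 magnetorquer is down=not, Reaction-wheel cluster inoperative=occurs, Aft star tracker trips=not, Rate sensor offline=not → at least one input occurs → occurs.
Backup chain fails [OR]: Primary reaction wheel stuck=occurs, North gyro is down=occurs, Thruster trips=not → at least one input occurs → occurs.
Spacecraft attitude control lost [AND]: Control loop fails=occurs, Backup chain fails=occurs, Upper wheel driver degraded=occurs → all inputs occur → occurs.

Yes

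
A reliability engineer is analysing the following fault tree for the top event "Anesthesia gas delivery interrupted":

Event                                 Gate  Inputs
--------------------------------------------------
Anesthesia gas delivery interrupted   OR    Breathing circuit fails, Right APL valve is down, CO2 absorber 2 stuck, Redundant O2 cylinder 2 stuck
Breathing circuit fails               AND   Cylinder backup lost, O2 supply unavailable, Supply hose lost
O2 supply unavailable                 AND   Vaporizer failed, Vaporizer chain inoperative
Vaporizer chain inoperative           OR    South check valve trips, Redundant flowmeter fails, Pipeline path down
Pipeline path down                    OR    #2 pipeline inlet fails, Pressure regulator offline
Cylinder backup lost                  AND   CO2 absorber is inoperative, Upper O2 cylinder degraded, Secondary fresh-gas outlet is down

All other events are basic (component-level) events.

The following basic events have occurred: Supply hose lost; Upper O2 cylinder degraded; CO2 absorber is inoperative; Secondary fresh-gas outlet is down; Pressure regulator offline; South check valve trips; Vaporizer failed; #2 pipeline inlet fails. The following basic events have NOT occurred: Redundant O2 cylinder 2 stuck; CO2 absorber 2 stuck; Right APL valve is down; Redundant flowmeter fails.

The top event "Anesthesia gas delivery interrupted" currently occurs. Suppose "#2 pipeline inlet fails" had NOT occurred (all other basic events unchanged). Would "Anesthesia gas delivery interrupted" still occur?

Counterfactual: set "#2 pipeline inlet fails" to not occurred.
Cylinder backup lost [AND]: CO2 absorber is inoperative=occurs, Upper O2 cylinder degraded=occurs, Secondary fresh-gas outlet is down=occurs → all inputs occur → occurs.
Pipeline path down [OR]: #2 pipeline inlet fails=not, Pressure regulator offline=occurs → at least one input occurs → occurs.
Vaporizer chain inoperative [OR]: South check valve trips=occurs, Redundant flowmeter fails=not, Pipeline path down=occurs → at least one input occurs → occurs.
O2 supply unavailable [AND]: Vaporizer failed=occurs, Vaporizer chain inoperative=occurs → all inputs occur → occurs.
Breathing circuit fails [AND]: Cylinder backup lost=occurs, O2 supply unavailable=occurs, Supply hose lost=occurs → all inputs occur → occurs.
Anesthesia gas delivery interrupted [OR]: Breathing circuit fails=occurs, Right APL valve is down=not, CO2 absorber 2 stuck=not, Redundant O2 cylinder 2 stuck=not → at least one input occurs → occurs.

Yes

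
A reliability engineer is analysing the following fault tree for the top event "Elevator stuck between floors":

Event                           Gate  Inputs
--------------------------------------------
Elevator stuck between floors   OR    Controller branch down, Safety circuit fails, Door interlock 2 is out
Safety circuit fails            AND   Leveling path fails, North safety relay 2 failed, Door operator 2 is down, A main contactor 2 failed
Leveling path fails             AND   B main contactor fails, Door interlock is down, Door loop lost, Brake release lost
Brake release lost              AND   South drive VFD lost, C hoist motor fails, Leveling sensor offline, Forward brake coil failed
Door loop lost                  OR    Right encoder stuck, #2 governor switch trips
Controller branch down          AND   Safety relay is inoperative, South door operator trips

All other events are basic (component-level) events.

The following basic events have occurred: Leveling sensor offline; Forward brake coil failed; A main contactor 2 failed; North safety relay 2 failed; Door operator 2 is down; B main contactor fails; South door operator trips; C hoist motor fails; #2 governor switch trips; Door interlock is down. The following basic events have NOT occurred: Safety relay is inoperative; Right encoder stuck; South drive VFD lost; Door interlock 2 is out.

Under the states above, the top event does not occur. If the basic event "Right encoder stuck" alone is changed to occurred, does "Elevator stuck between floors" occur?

No

Counterfactual: set "Right encoder stuck" to occurred.
Controller branch down [AND]: Safety relay is inoperative=not, South door operator trips=occurs → not all inputs occur → does not occur.
Door loop lost [OR]: Right encoder stuck=occurs, #2 governor switch trips=occurs → at least one input occurs → occurs.
Brake release lost [AND]: South drive VFD lost=not, C hoist motor fails=occurs, Leveling sensor offline=occurs, Forward brake coil failed=occurs → not all inputs occur → does not occur.
Leveling path fails [AND]: B main contactor fails=occurs, Door interlock is down=occurs, Door loop lost=occurs, Brake release lost=not → not all inputs occur → does not occur.
Safety circuit fails [AND]: Leveling path fails=not, North safety relay 2 failed=occurs, Door operator 2 is down=occurs, A main contactor 2 failed=occurs → not all inputs occur → does not occur.
Elevator stuck between floors [OR]: Controller branch down=not, Safety circuit fails=not, Door interlock 2 is out=not → no input occurs → does not occur.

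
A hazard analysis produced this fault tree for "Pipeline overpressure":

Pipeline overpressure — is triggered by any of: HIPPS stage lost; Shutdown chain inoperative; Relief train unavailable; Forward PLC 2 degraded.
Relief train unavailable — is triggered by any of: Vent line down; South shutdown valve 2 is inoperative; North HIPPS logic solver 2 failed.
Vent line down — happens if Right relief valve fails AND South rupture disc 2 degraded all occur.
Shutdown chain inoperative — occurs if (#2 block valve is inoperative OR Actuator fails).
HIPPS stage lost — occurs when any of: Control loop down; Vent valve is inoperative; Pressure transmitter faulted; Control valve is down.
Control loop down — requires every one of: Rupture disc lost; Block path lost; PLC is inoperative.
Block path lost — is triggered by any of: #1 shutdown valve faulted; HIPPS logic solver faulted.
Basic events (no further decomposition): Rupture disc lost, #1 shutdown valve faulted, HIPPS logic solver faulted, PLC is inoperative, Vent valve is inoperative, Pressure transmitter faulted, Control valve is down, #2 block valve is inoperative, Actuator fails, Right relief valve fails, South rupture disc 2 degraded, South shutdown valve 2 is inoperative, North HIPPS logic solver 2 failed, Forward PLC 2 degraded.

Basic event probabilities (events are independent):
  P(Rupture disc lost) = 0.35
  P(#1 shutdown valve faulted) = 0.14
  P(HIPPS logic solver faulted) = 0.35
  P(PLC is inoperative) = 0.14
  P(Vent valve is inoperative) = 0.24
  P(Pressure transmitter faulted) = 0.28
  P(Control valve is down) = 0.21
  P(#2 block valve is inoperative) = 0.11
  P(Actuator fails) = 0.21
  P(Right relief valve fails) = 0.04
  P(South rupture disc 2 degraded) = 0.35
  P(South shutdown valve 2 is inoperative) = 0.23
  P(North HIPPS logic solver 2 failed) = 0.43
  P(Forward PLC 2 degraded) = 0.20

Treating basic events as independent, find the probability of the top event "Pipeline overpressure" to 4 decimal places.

P(Block path lost) [OR] = 1 − (1−0.14) × (1−0.35) = 0.441000
P(Control loop down) [AND] = 0.35 × 0.441000 × 0.14 = 0.021609
P(HIPPS stage lost) [OR] = 1 − (1−0.021609) × (1−0.24) × (1−0.28) × (1−0.21) = 0.577053
P(Shutdown chain inoperative) [OR] = 1 − (1−0.11) × (1−0.21) = 0.296900
P(Vent line down) [AND] = 0.04 × 0.35 = 0.014000
P(Relief train unavailable) [OR] = 1 − (1−0.014000) × (1−0.23) × (1−0.43) = 0.567245
P(Pipeline overpressure) [OR] = 1 − (1−0.577053) × (1−0.296900) × (1−0.567245) × (1−0.20) = 0.897048
Rounded to 4 decimal places: P(Pipeline overpressure) ≈ 0.8970.

0.8970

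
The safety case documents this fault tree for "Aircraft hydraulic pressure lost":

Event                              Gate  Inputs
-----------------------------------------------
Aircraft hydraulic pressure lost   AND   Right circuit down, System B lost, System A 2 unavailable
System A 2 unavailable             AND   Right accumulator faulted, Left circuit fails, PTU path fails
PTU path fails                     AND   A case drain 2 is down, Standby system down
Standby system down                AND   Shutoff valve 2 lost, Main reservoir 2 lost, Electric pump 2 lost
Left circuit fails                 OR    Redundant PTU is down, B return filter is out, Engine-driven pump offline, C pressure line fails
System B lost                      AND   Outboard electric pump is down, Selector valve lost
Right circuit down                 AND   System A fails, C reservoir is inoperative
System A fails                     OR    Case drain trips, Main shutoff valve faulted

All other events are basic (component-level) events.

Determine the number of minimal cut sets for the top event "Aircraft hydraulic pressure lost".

System A fails [OR]: union of children's cut sets → 2 cut set(s).
Right circuit down [AND]: one cut set from each child combined → 2 × 1 = 2 cut set(s).
System B lost [AND]: one cut set from each child combined → 1 × 1 = 1 cut set(s).
Left circuit fails [OR]: union of children's cut sets → 4 cut set(s).
Standby system down [AND]: one cut set from each child combined → 1 × 1 × 1 = 1 cut set(s).
PTU path fails [AND]: one cut set from each child combined → 1 × 1 = 1 cut set(s).
System A 2 unavailable [AND]: one cut set from each child combined → 1 × 4 × 1 = 4 cut set(s).
Aircraft hydraulic pressure lost [AND]: one cut set from each child combined → 2 × 1 × 4 = 8 cut set(s).
Minimal cut sets: {A case drain 2 is down, C reservoir is inoperative, Case drain trips, Electric pump 2 lost, Main reservoir 2 lost, Outboard electric pump is down, Redundant PTU is down, Right accumulator faulted, Selector valve lost, Shutoff valve 2 lost}; {A case drain 2 is down, B return filter is out, C reservoir is inoperative, Case drain trips, Electric pump 2 lost, Main reservoir 2 lost, Outboard electric pump is down, Right accumulator faulted, Selector valve lost, Shutoff valve 2 lost}; {A case drain 2 is down, C reservoir is inoperative, Case drain trips, Electric pump 2 lost, Engine-driven pump offline, Main reservoir 2 lost, Outboard electric pump is down, Right accumulator faulted, Selector valve lost, Shutoff valve 2 lost}; {A case drain 2 is down, C pressure line fails, C reservoir is inoperative, Case drain trips, Electric pump 2 lost, Main reservoir 2 lost, Outboard electric pump is down, Right accumulator faulted, Selector valve lost, Shutoff valve 2 lost}; {A case drain 2 is down, C reservoir is inoperative, Electric pump 2 lost, Main reservoir 2 lost, Main shutoff valve faulted, Outboard electric pump is down, Redundant PTU is down, Right accumulator faulted, Selector valve lost, Shutoff valve 2 lost}; {A case drain 2 is down, B return filter is out, C reservoir is inoperative, Electric pump 2 lost, Main reservoir 2 lost, Main shutoff valve faulted, Outboard electric pump is down, Right accumulator faulted, Selector valve lost, Shutoff valve 2 lost}; {A case drain 2 is down, C reservoir is inoperative, Electric pump 2 lost, Engine-driven pump offline, Main reservoir 2 lost, Main shutoff valve faulted, Outboard electric pump is down, Right accumulator faulted, Selector valve lost, Shutoff valve 2 lost}; {A case drain 2 is down, C pressure line fails, C reservoir is inoperative, Electric pump 2 lost, Main reservoir 2 lost, Main shutoff valve faulted, Outboard electric pump is down, Right accumulator faulted, Selector valve lost, Shutoff valve 2 lost}.

8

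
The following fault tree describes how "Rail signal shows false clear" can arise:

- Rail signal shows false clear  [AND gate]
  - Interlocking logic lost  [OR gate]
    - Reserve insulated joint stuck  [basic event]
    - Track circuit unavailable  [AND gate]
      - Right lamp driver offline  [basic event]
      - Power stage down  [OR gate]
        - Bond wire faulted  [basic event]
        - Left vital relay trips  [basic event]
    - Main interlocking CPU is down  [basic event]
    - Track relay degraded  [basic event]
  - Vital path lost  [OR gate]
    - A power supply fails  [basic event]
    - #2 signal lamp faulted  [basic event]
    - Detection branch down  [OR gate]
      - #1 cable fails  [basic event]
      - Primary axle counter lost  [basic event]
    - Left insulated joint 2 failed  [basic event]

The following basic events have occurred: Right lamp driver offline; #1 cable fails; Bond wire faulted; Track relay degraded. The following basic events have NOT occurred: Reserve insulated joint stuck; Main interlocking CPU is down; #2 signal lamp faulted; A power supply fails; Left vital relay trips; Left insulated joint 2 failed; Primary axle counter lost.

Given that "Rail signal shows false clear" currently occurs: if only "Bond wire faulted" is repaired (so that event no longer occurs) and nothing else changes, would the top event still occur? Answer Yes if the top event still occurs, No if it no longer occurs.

Counterfactual: set "Bond wire faulted" to not occurred.
Power stage down [OR]: Bond wire faulted=not, Left vital relay trips=not → no input occurs → does not occur.
Track circuit unavailable [AND]: Right lamp driver offline=occurs, Power stage down=not → not all inputs occur → does not occur.
Interlocking logic lost [OR]: Reserve insulated joint stuck=not, Track circuit unavailable=not, Main interlocking CPU is down=not, Track relay degraded=occurs → at least one input occurs → occurs.
Detection branch down [OR]: #1 cable fails=occurs, Primary axle counter lost=not → at least one input occurs → occurs.
Vital path lost [OR]: A power supply fails=not, #2 signal lamp faulted=not, Detection branch down=occurs, Left insulated joint 2 failed=not → at least one input occurs → occurs.
Rail signal shows false clear [AND]: Interlocking logic lost=occurs, Vital path lost=occurs → all inputs occur → occurs.

Yes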